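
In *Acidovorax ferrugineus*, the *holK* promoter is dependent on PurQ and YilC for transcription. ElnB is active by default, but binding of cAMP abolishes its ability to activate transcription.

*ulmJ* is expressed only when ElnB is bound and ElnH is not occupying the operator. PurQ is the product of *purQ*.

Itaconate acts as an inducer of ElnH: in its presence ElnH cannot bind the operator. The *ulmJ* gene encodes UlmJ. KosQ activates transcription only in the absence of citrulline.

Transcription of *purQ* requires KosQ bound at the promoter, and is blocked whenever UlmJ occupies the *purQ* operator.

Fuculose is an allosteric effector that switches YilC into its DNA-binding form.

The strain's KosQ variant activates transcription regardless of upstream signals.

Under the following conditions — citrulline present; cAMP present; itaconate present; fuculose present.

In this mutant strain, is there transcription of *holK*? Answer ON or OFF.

ON

Itaconate is present, so ElnH is inactive.
cAMP is present, so ElnB is inactive.
Required activator ElnB is absent, so *ulmJ* is not transcribed.
So UlmJ is not produced.
KosQ is constitutively active in this strain.
No repressor is bound and KosQ is active, so *purQ* is transcribed.
So PurQ is produced and active.
Fuculose is present, so YilC is active.
No repressor is bound and PurQ and YilC are active, so *holK* is transcribed.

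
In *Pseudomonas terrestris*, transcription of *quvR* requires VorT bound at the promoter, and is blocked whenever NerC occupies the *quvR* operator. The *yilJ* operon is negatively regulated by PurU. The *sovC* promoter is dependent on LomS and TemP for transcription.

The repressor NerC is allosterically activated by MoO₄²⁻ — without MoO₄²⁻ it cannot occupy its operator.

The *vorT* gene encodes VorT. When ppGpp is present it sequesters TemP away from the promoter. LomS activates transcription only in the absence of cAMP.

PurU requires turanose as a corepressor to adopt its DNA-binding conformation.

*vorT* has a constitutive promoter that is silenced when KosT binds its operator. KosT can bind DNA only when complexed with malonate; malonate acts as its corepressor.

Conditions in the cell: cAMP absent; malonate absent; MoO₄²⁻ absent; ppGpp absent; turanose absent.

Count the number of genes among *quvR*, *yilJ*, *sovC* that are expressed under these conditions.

MoO₄²⁻ is absent, so NerC is inactive.
Malonate is absent, so KosT is inactive.
With no repressor bound, *vorT* is transcribed.
So VorT is produced and active.
No repressor is bound and VorT is active, so *quvR* is transcribed.
→ *quvR* is ON.
Turanose is absent, so PurU is inactive.
With no repressor bound, *yilJ* is transcribed.
→ *yilJ* is ON.
cAMP is absent, so LomS is active.
ppGpp is absent, so TemP is active.
No repressor is bound and LomS and TemP are active, so *sovC* is transcribed.
→ *sovC* is ON.
3 of the 3 genes are transcribed.

3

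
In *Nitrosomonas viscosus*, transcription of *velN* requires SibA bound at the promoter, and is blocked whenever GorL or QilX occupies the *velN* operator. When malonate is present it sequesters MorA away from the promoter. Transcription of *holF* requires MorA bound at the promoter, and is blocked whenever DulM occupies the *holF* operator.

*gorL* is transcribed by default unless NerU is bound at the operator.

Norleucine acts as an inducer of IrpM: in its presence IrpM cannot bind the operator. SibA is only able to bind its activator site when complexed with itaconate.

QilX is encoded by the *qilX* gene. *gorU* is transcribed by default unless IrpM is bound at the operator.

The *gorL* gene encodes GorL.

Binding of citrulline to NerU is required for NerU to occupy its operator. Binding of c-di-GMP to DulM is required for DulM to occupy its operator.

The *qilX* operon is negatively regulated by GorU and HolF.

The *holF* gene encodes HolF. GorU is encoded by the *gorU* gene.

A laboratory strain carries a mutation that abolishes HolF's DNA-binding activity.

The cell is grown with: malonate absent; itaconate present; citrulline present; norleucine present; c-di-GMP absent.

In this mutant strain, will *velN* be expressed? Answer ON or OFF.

ON

Itaconate is present, so SibA is active.
Citrulline is present, so NerU is active.
With repressor NerU bound, *gorL* is not transcribed.
So GorL is not produced.
Norleucine is present, so IrpM is inactive.
With no repressor bound, *gorU* is transcribed.
So GorU is produced and active.
HolF is non-functional in this strain, so it has no effect.
With repressor GorU bound, *qilX* is not transcribed.
So QilX is not produced.
No repressor is bound and SibA is active, so *velN* is transcribed.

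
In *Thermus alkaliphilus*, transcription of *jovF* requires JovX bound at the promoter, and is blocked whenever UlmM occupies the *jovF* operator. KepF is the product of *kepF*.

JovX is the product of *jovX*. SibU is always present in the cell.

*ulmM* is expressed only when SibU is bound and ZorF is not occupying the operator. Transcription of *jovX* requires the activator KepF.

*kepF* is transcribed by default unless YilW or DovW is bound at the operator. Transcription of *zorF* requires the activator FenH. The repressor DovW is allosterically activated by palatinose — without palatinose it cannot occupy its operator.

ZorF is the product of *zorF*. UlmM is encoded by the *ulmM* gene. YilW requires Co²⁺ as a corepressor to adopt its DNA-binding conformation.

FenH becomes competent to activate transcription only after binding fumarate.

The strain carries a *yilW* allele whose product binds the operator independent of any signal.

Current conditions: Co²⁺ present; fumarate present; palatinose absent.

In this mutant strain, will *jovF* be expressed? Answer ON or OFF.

OFF

YilW is constitutively active in this strain.
Palatinose is absent, so DovW is inactive.
With repressor YilW bound, *kepF* is not transcribed.
So KepF is not produced.
Required activator KepF is absent, so *jovX* is not transcribed.
So JovX is not produced.
Fumarate is present, so FenH is active.
No repressor is bound and FenH is active, so *zorF* is transcribed.
So ZorF is produced and active.
SibU is produced constitutively and is active.
With repressor ZorF bound, *ulmM* is not transcribed.
So UlmM is not produced.
Required activator JovX is absent, so *jovF* is not transcribed.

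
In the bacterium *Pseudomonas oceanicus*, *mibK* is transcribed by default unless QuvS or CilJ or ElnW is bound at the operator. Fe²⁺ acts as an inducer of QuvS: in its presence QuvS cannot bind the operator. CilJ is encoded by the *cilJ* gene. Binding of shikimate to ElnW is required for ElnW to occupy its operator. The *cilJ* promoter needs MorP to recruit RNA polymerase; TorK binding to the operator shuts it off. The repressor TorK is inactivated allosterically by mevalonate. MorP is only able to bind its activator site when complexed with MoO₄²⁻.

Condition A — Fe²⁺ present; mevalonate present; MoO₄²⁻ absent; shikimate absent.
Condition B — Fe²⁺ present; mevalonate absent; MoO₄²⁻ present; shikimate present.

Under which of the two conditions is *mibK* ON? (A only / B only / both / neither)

A only

Condition A:
Fe²⁺ is present, so QuvS is inactive.
Mevalonate is present, so TorK is inactive.
MoO₄²⁻ is absent, so MorP is inactive.
Required activator MorP is absent, so *cilJ* is not transcribed.
So CilJ is not produced.
Shikimate is absent, so ElnW is inactive.
With no repressor bound, *mibK* is transcribed.
→ *mibK* is ON in A.
Condition B:
Fe²⁺ is present, so QuvS is inactive.
Mevalonate is absent, so TorK is active.
MoO₄²⁻ is present, so MorP is active.
With repressor TorK bound, *cilJ* is not transcribed.
So CilJ is not produced.
Shikimate is present, so ElnW is active.
With repressor ElnW bound, *mibK* is not transcribed.
→ *mibK* is OFF in B.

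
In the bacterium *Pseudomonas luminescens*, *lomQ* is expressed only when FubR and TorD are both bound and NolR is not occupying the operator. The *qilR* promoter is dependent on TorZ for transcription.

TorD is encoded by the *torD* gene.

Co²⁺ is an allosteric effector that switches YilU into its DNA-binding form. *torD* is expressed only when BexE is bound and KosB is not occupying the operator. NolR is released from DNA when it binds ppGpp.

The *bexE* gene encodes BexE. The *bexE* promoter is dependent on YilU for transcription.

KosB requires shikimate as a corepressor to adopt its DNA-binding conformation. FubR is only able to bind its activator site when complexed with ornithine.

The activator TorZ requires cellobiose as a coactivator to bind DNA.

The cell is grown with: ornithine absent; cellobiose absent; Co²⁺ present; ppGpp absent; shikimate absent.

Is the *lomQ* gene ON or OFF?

OFF

Ornithine is absent, so FubR is inactive.
Co²⁺ is present, so YilU is active.
No repressor is bound and YilU is active, so *bexE* is transcribed.
So BexE is produced and active.
Shikimate is absent, so KosB is inactive.
No repressor is bound and BexE is active, so *torD* is transcribed.
So TorD is produced and active.
ppGpp is absent, so NolR is active.
With repressor NolR bound, *lomQ* is not transcribed.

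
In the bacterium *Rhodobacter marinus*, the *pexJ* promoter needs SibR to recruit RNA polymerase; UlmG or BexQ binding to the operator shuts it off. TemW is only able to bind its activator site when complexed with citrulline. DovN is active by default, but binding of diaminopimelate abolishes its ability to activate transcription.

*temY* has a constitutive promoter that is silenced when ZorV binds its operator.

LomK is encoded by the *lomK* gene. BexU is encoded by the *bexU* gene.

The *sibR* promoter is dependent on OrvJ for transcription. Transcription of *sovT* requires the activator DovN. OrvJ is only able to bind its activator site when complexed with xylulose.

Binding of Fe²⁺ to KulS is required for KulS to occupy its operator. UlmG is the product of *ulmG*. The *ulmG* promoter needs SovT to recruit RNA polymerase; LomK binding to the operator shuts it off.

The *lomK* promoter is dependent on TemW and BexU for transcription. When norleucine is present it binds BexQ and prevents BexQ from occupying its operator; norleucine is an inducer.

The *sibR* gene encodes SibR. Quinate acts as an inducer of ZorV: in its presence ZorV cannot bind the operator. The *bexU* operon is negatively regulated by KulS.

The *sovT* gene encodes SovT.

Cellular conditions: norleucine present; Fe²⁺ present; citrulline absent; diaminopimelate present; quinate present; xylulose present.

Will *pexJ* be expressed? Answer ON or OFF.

Diaminopimelate is present, so DovN is inactive.
Required activator DovN is absent, so *sovT* is not transcribed.
So SovT is not produced.
Citrulline is absent, so TemW is inactive.
Fe²⁺ is present, so KulS is active.
With repressor KulS bound, *bexU* is not transcribed.
So BexU is not produced.
Required activator TemW is absent, so *lomK* is not transcribed.
So LomK is not produced.
Required activator SovT is absent, so *ulmG* is not transcribed.
So UlmG is not produced.
Norleucine is present, so BexQ is inactive.
Xylulose is present, so OrvJ is active.
No repressor is bound and OrvJ is active, so *sibR* is transcribed.
So SibR is produced and active.
No repressor is bound and SibR is active, so *pexJ* is transcribed.

ON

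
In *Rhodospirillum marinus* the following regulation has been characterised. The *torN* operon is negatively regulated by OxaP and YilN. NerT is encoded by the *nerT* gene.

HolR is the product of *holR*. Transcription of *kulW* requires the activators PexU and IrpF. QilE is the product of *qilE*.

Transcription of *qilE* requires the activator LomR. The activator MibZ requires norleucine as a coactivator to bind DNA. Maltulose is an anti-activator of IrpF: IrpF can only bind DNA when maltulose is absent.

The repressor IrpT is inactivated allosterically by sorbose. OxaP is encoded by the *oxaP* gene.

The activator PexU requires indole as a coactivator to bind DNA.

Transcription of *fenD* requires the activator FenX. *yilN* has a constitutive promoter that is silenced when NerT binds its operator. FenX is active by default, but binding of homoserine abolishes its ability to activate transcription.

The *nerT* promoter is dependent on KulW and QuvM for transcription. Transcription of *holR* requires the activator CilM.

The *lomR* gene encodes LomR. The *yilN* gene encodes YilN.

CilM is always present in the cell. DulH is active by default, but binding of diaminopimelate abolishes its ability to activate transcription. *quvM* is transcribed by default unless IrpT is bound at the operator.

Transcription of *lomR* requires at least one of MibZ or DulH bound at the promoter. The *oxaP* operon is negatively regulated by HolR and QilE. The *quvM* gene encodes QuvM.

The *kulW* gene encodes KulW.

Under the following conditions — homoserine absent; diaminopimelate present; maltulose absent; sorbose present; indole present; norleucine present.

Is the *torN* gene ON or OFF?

CilM is produced constitutively and is active.
No repressor is bound and CilM is active, so *holR* is transcribed.
So HolR is produced and active.
Norleucine is present, so MibZ is active.
Diaminopimelate is present, so DulH is inactive.
Activator MibZ is present, so *lomR* is transcribed.
So LomR is produced and active.
No repressor is bound and LomR is active, so *qilE* is transcribed.
So QilE is produced and active.
With repressor HolR bound, *oxaP* is not transcribed.
So OxaP is not produced.
Indole is present, so PexU is active.
Maltulose is absent, so IrpF is active.
No repressor is bound and PexU and IrpF are active, so *kulW* is transcribed.
So KulW is produced and active.
Sorbose is present, so IrpT is inactive.
With no repressor bound, *quvM* is transcribed.
So QuvM is produced and active.
No repressor is bound and KulW and QuvM are active, so *nerT* is transcribed.
So NerT is produced and active.
With repressor NerT bound, *yilN* is not transcribed.
So YilN is not produced.
With no repressor bound, *torN* is transcribed.

ON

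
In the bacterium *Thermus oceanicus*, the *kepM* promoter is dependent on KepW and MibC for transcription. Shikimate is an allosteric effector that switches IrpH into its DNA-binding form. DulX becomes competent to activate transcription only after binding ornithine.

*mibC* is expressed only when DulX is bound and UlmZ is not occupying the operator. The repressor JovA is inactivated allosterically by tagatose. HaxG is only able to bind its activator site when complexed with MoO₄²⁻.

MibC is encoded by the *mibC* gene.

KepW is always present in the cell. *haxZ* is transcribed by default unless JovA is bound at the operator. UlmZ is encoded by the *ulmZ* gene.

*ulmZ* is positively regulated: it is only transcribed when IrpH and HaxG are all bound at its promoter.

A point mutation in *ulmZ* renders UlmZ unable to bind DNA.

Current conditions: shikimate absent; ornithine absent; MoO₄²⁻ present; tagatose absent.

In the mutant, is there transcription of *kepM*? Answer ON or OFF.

OFF

KepW is produced constitutively and is active.
Ornithine is absent, so DulX is inactive.
UlmZ is non-functional in this strain, so it has no effect.
Required activator DulX is absent, so *mibC* is not transcribed.
So MibC is not produced.
Required activator MibC is absent, so *kepM* is not transcribed.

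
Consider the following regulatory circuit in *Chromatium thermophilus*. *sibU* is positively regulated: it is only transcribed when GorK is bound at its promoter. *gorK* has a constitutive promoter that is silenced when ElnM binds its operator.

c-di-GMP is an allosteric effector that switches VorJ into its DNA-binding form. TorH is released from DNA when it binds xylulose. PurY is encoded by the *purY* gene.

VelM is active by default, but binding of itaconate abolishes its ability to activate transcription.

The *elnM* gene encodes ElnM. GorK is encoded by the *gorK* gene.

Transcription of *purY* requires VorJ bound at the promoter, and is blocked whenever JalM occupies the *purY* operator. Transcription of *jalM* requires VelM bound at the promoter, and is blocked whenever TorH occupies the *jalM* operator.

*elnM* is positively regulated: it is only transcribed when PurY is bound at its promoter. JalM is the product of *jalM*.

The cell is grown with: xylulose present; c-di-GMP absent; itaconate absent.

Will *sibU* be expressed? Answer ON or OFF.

Itaconate is absent, so VelM is active.
Xylulose is present, so TorH is inactive.
No repressor is bound and VelM is active, so *jalM* is transcribed.
So JalM is produced and active.
c-di-GMP is absent, so VorJ is inactive.
With repressor JalM bound, *purY* is not transcribed.
So PurY is not produced.
Required activator PurY is absent, so *elnM* is not transcribed.
So ElnM is not produced.
With no repressor bound, *gorK* is transcribed.
So GorK is produced and active.
No repressor is bound and GorK is active, so *sibU* is transcribed.

ON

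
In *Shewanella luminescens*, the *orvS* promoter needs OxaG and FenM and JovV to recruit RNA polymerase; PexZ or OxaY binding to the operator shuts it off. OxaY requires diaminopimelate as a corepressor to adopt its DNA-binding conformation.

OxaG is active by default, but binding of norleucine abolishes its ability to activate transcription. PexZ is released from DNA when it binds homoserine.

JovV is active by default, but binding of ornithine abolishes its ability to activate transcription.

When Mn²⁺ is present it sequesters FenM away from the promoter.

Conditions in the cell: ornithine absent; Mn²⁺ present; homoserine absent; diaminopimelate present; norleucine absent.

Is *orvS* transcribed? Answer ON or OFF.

Norleucine is absent, so OxaG is active.
Homoserine is absent, so PexZ is active.
Diaminopimelate is present, so OxaY is active.
Mn²⁺ is present, so FenM is inactive.
Ornithine is absent, so JovV is active.
With repressor PexZ bound, *orvS* is not transcribed.

OFF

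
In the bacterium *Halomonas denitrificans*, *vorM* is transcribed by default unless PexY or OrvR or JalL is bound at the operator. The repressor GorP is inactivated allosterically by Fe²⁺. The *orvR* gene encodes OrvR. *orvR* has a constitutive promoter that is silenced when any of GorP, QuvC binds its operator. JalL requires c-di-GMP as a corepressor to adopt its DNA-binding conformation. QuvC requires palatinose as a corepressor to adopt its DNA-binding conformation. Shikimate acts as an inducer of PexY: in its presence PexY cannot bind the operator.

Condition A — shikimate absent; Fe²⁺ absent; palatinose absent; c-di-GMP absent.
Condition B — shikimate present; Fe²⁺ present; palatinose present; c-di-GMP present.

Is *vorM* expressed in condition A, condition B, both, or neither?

neither

Condition A:
Shikimate is absent, so PexY is active.
Fe²⁺ is absent, so GorP is active.
Palatinose is absent, so QuvC is inactive.
With repressor GorP bound, *orvR* is not transcribed.
So OrvR is not produced.
c-di-GMP is absent, so JalL is inactive.
With repressor PexY bound, *vorM* is not transcribed.
→ *vorM* is OFF in A.
Condition B:
Shikimate is present, so PexY is inactive.
Fe²⁺ is present, so GorP is inactive.
Palatinose is present, so QuvC is active.
With repressor QuvC bound, *orvR* is not transcribed.
So OrvR is not produced.
c-di-GMP is present, so JalL is active.
With repressor JalL bound, *vorM* is not transcribed.
→ *vorM* is OFF in B.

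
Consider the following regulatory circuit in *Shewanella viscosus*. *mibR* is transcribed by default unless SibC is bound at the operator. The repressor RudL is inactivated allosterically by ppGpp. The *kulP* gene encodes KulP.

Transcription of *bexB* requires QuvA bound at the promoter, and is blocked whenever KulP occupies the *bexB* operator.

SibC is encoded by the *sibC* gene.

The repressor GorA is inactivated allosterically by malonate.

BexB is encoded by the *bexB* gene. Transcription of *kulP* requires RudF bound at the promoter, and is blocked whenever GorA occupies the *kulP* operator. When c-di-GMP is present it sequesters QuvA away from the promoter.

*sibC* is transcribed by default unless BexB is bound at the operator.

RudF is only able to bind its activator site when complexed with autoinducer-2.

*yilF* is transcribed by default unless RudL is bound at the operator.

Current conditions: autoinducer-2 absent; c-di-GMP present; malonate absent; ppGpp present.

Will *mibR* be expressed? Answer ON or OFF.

Autoinducer-2 is absent, so RudF is inactive.
Malonate is absent, so GorA is active.
With repressor GorA bound, *kulP* is not transcribed.
So KulP is not produced.
c-di-GMP is present, so QuvA is inactive.
Required activator QuvA is absent, so *bexB* is not transcribed.
So BexB is not produced.
With no repressor bound, *sibC* is transcribed.
So SibC is produced and active.
With repressor SibC bound, *mibR* is not transcribed.

OFF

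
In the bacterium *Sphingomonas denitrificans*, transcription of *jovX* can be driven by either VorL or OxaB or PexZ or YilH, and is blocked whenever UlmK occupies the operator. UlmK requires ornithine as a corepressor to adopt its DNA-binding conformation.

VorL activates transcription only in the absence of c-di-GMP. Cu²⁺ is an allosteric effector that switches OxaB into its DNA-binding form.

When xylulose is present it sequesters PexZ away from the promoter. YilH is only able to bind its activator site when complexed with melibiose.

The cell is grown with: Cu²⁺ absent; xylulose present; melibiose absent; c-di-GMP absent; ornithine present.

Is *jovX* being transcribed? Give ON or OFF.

c-di-GMP is absent, so VorL is active.
Cu²⁺ is absent, so OxaB is inactive.
Xylulose is present, so PexZ is inactive.
Ornithine is present, so UlmK is active.
Melibiose is absent, so YilH is inactive.
With repressor UlmK bound, *jovX* is not transcribed.

OFF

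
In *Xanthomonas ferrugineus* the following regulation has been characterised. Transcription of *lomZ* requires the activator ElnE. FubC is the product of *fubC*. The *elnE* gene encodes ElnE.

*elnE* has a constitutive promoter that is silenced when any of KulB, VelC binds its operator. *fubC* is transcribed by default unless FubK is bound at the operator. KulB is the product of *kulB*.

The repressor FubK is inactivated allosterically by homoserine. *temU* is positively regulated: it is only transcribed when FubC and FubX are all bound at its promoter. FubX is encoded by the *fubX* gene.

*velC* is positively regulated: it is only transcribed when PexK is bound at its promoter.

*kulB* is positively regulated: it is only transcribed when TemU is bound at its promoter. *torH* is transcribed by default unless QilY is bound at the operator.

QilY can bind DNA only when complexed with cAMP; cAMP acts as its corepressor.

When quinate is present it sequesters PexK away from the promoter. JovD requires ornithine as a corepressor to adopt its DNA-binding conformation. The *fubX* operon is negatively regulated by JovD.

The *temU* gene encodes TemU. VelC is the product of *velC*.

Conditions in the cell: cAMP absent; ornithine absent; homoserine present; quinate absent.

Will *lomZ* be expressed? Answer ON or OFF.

Homoserine is present, so FubK is inactive.
With no repressor bound, *fubC* is transcribed.
So FubC is produced and active.
Ornithine is absent, so JovD is inactive.
With no repressor bound, *fubX* is transcribed.
So FubX is produced and active.
No repressor is bound and FubC and FubX are active, so *temU* is transcribed.
So TemU is produced and active.
No repressor is bound and TemU is active, so *kulB* is transcribed.
So KulB is produced and active.
Quinate is absent, so PexK is active.
No repressor is bound and PexK is active, so *velC* is transcribed.
So VelC is produced and active.
With repressor KulB bound, *elnE* is not transcribed.
So ElnE is not produced.
Required activator ElnE is absent, so *lomZ* is not transcribed.

OFF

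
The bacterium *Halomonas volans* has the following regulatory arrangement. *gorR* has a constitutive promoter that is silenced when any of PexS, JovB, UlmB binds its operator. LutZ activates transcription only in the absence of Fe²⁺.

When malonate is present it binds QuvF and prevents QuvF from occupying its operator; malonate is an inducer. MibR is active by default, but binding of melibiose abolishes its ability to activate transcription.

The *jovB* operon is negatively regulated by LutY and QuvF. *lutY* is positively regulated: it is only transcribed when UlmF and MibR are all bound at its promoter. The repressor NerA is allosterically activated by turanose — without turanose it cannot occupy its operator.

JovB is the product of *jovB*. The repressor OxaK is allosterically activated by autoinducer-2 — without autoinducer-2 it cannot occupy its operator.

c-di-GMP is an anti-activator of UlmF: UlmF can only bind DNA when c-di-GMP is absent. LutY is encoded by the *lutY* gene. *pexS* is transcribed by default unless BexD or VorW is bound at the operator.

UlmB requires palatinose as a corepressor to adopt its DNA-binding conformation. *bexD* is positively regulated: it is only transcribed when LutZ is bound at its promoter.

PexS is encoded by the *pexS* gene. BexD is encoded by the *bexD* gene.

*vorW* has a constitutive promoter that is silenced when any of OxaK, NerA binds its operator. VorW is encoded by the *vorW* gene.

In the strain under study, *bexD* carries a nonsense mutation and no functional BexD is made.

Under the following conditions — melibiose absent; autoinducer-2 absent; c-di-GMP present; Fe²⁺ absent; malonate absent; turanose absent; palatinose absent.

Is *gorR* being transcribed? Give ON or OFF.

ON

BexD is non-functional in this strain, so it has no effect.
Autoinducer-2 is absent, so OxaK is inactive.
Turanose is absent, so NerA is inactive.
With no repressor bound, *vorW* is transcribed.
So VorW is produced and active.
With repressor VorW bound, *pexS* is not transcribed.
So PexS is not produced.
c-di-GMP is present, so UlmF is inactive.
Melibiose is absent, so MibR is active.
Required activator UlmF is absent, so *lutY* is not transcribed.
So LutY is not produced.
Malonate is absent, so QuvF is active.
With repressor QuvF bound, *jovB* is not transcribed.
So JovB is not produced.
Palatinose is absent, so UlmB is inactive.
With no repressor bound, *gorR* is transcribed.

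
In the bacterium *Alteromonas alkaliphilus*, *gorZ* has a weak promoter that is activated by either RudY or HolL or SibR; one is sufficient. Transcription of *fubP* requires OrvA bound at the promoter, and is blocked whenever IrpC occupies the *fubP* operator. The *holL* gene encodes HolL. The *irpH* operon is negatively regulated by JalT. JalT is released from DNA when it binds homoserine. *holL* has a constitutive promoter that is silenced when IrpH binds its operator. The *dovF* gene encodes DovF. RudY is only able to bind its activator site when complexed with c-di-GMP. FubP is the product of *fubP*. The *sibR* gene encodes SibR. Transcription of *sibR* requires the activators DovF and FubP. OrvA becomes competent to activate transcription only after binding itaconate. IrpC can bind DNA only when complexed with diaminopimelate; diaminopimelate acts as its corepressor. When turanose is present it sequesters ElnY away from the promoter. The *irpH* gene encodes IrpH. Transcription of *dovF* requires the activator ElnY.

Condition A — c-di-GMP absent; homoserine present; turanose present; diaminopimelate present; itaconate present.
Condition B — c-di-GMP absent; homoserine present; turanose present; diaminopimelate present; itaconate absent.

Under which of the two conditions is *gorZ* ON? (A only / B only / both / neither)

Condition A:
c-di-GMP is absent, so RudY is inactive.
Homoserine is present, so JalT is inactive.
With no repressor bound, *irpH* is transcribed.
So IrpH is produced and active.
With repressor IrpH bound, *holL* is not transcribed.
So HolL is not produced.
Turanose is present, so ElnY is inactive.
Required activator ElnY is absent, so *dovF* is not transcribed.
So DovF is not produced.
Diaminopimelate is present, so IrpC is active.
Itaconate is present, so OrvA is active.
With repressor IrpC bound, *fubP* is not transcribed.
So FubP is not produced.
Required activator DovF is absent, so *sibR* is not transcribed.
So SibR is not produced.
No activator is available at the *gorZ* promoter, so *gorZ* is not transcribed.
→ *gorZ* is OFF in A.
Condition B:
c-di-GMP is absent, so RudY is inactive.
Homoserine is present, so JalT is inactive.
With no repressor bound, *irpH* is transcribed.
So IrpH is produced and active.
With repressor IrpH bound, *holL* is not transcribed.
So HolL is not produced.
Turanose is present, so ElnY is inactive.
Required activator ElnY is absent, so *dovF* is not transcribed.
So DovF is not produced.
Diaminopimelate is present, so IrpC is active.
Itaconate is absent, so OrvA is inactive.
With repressor IrpC bound, *fubP* is not transcribed.
So FubP is not produced.
Required activator DovF is absent, so *sibR* is not transcribed.
So SibR is not produced.
No activator is available at the *gorZ* promoter, so *gorZ* is not transcribed.
→ *gorZ* is OFF in B.

neither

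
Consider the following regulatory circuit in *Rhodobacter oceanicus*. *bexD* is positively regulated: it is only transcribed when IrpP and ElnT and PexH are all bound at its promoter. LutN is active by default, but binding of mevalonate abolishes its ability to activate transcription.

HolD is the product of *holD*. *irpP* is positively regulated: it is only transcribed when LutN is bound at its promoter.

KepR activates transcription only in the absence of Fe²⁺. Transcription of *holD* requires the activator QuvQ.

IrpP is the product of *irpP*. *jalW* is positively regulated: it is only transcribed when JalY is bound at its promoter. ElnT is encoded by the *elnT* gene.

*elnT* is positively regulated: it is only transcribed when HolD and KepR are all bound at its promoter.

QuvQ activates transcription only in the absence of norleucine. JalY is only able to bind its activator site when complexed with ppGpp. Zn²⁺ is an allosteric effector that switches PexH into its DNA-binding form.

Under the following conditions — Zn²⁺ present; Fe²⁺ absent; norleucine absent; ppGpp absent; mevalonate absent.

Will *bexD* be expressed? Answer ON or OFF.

ON

Mevalonate is absent, so LutN is active.
No repressor is bound and LutN is active, so *irpP* is transcribed.
So IrpP is produced and active.
Norleucine is absent, so QuvQ is active.
No repressor is bound and QuvQ is active, so *holD* is transcribed.
So HolD is produced and active.
Fe²⁺ is absent, so KepR is active.
No repressor is bound and HolD and KepR are active, so *elnT* is transcribed.
So ElnT is produced and active.
Zn²⁺ is present, so PexH is active.
No repressor is bound and IrpP and ElnT and PexH are active, so *bexD* is transcribed.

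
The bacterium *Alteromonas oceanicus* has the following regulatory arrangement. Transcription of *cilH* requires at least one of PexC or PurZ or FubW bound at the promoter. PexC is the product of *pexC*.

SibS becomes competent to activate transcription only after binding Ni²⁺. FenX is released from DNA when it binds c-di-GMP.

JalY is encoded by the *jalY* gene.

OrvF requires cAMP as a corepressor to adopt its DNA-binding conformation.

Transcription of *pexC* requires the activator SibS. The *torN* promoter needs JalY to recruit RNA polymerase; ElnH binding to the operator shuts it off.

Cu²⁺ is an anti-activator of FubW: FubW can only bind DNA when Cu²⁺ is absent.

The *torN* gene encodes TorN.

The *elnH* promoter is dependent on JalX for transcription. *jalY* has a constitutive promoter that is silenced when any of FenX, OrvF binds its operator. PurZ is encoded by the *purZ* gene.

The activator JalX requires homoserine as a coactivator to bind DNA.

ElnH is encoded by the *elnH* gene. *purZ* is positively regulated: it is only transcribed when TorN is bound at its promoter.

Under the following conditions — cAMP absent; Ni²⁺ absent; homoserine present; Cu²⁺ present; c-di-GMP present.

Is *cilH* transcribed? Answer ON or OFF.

OFF

Ni²⁺ is absent, so SibS is inactive.
Required activator SibS is absent, so *pexC* is not transcribed.
So PexC is not produced.
c-di-GMP is present, so FenX is inactive.
cAMP is absent, so OrvF is inactive.
With no repressor bound, *jalY* is transcribed.
So JalY is produced and active.
Homoserine is present, so JalX is active.
No repressor is bound and JalX is active, so *elnH* is transcribed.
So ElnH is produced and active.
With repressor ElnH bound, *torN* is not transcribed.
So TorN is not produced.
Required activator TorN is absent, so *purZ* is not transcribed.
So PurZ is not produced.
Cu²⁺ is present, so FubW is inactive.
No activator is available at the *cilH* promoter, so *cilH* is not transcribed.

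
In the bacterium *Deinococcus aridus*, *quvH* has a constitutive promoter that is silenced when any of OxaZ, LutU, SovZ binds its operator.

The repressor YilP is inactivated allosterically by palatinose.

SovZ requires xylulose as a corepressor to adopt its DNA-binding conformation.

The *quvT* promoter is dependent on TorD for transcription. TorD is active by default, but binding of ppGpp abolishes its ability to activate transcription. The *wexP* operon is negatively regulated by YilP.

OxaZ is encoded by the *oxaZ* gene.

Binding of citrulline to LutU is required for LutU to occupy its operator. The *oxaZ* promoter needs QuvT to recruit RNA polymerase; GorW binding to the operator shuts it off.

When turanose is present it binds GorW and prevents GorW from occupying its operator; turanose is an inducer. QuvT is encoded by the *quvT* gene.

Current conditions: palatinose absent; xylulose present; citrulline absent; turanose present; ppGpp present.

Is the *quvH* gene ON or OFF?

OFF

ppGpp is present, so TorD is inactive.
Required activator TorD is absent, so *quvT* is not transcribed.
So QuvT is not produced.
Turanose is present, so GorW is inactive.
Required activator QuvT is absent, so *oxaZ* is not transcribed.
So OxaZ is not produced.
Citrulline is absent, so LutU is inactive.
Xylulose is present, so SovZ is active.
With repressor SovZ bound, *quvH* is not transcribed.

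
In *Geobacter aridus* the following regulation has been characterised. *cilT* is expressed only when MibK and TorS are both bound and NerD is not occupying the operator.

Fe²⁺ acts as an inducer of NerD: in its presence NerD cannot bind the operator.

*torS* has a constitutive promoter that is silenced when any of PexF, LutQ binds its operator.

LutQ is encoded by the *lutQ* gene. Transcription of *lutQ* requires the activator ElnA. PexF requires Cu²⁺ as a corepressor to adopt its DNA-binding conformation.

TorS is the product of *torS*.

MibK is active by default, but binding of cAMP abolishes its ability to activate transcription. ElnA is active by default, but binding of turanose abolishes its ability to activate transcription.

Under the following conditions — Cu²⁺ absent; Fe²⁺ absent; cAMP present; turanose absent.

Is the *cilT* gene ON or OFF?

cAMP is present, so MibK is inactive.
Fe²⁺ is absent, so NerD is active.
Cu²⁺ is absent, so PexF is inactive.
Turanose is absent, so ElnA is active.
No repressor is bound and ElnA is active, so *lutQ* is transcribed.
So LutQ is produced and active.
With repressor LutQ bound, *torS* is not transcribed.
So TorS is not produced.
With repressor NerD bound, *cilT* is not transcribed.

OFF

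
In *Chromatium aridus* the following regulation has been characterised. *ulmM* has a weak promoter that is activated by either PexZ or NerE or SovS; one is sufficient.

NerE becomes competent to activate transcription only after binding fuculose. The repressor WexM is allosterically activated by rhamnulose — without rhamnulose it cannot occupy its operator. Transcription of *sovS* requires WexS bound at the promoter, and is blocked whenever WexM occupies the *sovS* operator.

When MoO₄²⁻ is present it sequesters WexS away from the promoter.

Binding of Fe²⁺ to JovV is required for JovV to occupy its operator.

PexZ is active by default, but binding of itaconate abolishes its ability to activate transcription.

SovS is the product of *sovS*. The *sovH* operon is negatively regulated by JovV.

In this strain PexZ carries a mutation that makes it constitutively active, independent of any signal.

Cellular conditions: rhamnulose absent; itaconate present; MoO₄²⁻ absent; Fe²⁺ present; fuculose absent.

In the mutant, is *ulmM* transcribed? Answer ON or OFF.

ON

PexZ is constitutively active in this strain.
Fuculose is absent, so NerE is inactive.
MoO₄²⁻ is absent, so WexS is active.
Rhamnulose is absent, so WexM is inactive.
No repressor is bound and WexS is active, so *sovS* is transcribed.
So SovS is produced and active.
Activator PexZ is present, so *ulmM* is transcribed.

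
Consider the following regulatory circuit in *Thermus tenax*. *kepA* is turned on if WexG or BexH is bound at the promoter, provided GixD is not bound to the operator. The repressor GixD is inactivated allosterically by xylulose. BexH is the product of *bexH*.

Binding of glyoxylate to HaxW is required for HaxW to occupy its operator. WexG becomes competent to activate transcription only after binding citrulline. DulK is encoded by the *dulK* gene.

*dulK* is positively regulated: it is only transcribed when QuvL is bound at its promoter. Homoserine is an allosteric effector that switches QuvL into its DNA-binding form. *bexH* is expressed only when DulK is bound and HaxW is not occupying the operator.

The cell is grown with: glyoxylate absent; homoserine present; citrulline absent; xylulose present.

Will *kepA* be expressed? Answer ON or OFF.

ON

Xylulose is present, so GixD is inactive.
Citrulline is absent, so WexG is inactive.
Homoserine is present, so QuvL is active.
No repressor is bound and QuvL is active, so *dulK* is transcribed.
So DulK is produced and active.
Glyoxylate is absent, so HaxW is inactive.
No repressor is bound and DulK is active, so *bexH* is transcribed.
So BexH is produced and active.
Activator BexH is present, so *kepA* is transcribed.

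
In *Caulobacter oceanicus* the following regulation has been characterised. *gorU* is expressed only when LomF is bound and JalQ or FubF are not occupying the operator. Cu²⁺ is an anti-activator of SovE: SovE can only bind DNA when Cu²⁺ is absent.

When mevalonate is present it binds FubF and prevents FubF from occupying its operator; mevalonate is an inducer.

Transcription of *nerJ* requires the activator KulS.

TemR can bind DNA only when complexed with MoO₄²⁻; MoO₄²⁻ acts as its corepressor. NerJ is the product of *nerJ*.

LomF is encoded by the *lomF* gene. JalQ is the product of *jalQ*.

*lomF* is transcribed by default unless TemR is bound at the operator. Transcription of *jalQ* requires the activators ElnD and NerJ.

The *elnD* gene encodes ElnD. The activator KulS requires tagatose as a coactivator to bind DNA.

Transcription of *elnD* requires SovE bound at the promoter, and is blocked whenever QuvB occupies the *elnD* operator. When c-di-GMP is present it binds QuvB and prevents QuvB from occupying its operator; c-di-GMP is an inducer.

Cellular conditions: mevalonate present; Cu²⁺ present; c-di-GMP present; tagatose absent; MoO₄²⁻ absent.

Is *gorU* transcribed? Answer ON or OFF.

ON

MoO₄²⁻ is absent, so TemR is inactive.
With no repressor bound, *lomF* is transcribed.
So LomF is produced and active.
Cu²⁺ is present, so SovE is inactive.
c-di-GMP is present, so QuvB is inactive.
Required activator SovE is absent, so *elnD* is not transcribed.
So ElnD is not produced.
Tagatose is absent, so KulS is inactive.
Required activator KulS is absent, so *nerJ* is not transcribed.
So NerJ is not produced.
Required activator ElnD is absent, so *jalQ* is not transcribed.
So JalQ is not produced.
Mevalonate is present, so FubF is inactive.
No repressor is bound and LomF is active, so *gorU* is transcribed.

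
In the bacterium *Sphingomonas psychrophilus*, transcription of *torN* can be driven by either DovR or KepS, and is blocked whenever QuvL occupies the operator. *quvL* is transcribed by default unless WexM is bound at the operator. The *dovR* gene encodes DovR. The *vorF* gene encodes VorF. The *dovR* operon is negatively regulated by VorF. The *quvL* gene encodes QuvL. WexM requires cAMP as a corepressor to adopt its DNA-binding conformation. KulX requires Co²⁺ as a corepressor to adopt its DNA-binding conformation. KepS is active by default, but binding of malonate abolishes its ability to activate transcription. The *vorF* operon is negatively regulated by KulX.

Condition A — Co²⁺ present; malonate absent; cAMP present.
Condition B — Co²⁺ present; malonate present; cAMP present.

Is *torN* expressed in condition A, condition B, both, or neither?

both

Condition A:
Co²⁺ is present, so KulX is active.
With repressor KulX bound, *vorF* is not transcribed.
So VorF is not produced.
With no repressor bound, *dovR* is transcribed.
So DovR is produced and active.
Malonate is absent, so KepS is active.
cAMP is present, so WexM is active.
With repressor WexM bound, *quvL* is not transcribed.
So QuvL is not produced.
Activator DovR is present, so *torN* is transcribed.
→ *torN* is ON in A.
Condition B:
Co²⁺ is present, so KulX is active.
With repressor KulX bound, *vorF* is not transcribed.
So VorF is not produced.
With no repressor bound, *dovR* is transcribed.
So DovR is produced and active.
Malonate is present, so KepS is inactive.
cAMP is present, so WexM is active.
With repressor WexM bound, *quvL* is not transcribed.
So QuvL is not produced.
Activator DovR is present, so *torN* is transcribed.
→ *torN* is ON in B.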